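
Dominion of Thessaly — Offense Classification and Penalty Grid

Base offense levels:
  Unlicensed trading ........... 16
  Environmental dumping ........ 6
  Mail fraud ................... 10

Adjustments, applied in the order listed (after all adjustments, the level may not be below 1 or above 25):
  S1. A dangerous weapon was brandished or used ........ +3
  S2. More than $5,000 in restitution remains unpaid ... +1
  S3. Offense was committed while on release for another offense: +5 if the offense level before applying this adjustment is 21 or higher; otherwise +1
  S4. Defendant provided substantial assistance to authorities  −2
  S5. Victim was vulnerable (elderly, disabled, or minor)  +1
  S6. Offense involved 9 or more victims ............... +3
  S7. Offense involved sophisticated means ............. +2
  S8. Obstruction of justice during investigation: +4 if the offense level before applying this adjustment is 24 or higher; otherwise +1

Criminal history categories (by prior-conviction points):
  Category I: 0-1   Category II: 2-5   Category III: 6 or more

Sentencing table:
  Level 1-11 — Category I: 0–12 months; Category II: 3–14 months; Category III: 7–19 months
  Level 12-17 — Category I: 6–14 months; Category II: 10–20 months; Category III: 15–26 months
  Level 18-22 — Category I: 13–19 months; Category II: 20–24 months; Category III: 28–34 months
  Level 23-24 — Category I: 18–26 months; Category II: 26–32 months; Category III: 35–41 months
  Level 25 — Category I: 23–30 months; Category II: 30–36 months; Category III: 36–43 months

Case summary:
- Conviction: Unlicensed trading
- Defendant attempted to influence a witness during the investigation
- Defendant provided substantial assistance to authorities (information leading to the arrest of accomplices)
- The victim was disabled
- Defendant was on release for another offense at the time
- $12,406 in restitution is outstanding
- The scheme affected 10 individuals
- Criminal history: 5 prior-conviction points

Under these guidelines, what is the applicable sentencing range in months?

20-24 months

Base offense level for unlicensed trading: 16.
S1 does not apply.
S2 applies: 16 + 1 = 17.
S3 applies (level before this adjustment is 17 < 21, so +1): 17 + 1 = 18.
S4 applies: 18 − 2 = 16.
S5 applies: 16 + 1 = 17.
S6 applies: 17 + 3 = 20.
S8 applies (level before this adjustment is 20 < 24, so +1): 20 + 1 = 21.
Final offense level: 21.
Criminal history: 5 prior points → Category II (2-5).
Level 21 falls in the 18-22 band.
Grid: Level 18-22 × Category II = 20-24 months.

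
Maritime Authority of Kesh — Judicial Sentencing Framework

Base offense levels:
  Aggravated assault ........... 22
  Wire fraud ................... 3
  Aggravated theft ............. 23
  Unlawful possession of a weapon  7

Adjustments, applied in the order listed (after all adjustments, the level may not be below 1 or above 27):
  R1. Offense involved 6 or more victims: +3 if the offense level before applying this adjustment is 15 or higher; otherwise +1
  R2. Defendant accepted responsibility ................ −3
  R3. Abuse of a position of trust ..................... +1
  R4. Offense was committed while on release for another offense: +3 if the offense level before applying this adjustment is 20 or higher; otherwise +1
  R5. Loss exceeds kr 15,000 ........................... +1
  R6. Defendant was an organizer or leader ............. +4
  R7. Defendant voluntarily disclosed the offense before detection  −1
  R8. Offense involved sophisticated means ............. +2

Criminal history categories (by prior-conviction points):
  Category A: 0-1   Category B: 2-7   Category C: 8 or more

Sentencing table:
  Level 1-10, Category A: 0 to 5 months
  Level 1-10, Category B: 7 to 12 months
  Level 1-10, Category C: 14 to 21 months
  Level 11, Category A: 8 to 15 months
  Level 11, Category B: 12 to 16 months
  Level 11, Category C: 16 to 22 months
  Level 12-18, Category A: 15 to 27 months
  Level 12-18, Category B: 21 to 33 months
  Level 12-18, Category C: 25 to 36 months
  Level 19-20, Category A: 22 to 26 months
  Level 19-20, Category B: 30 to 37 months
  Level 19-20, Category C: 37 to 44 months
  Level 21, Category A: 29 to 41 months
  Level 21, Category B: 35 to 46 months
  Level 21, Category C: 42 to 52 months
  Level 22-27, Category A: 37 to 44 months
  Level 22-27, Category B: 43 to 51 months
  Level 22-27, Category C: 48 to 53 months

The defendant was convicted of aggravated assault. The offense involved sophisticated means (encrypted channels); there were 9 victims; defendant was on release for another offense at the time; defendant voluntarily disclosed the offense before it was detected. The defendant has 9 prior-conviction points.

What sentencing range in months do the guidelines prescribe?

48-53 months

Base offense level for aggravated assault: 22.
R1 applies (level before this adjustment is 22 ≥ 15, so +3): 22 + 3 = 25.
R4 applies (level before this adjustment is 25 ≥ 20, so +3): 25 + 3 = 28.
R5 does not apply.
R6 does not apply.
R7 applies: 28 − 1 = 27.
R8 applies: 27 + 2 = 29.
Level 29 exceeds the maximum of 27; capped at 27.
Final offense level: 27.
Criminal history: 9 prior points → Category C (8+).
Level 27 falls in the 22-27 band.
Grid: Level 22-27 × Category C = 48-53 months.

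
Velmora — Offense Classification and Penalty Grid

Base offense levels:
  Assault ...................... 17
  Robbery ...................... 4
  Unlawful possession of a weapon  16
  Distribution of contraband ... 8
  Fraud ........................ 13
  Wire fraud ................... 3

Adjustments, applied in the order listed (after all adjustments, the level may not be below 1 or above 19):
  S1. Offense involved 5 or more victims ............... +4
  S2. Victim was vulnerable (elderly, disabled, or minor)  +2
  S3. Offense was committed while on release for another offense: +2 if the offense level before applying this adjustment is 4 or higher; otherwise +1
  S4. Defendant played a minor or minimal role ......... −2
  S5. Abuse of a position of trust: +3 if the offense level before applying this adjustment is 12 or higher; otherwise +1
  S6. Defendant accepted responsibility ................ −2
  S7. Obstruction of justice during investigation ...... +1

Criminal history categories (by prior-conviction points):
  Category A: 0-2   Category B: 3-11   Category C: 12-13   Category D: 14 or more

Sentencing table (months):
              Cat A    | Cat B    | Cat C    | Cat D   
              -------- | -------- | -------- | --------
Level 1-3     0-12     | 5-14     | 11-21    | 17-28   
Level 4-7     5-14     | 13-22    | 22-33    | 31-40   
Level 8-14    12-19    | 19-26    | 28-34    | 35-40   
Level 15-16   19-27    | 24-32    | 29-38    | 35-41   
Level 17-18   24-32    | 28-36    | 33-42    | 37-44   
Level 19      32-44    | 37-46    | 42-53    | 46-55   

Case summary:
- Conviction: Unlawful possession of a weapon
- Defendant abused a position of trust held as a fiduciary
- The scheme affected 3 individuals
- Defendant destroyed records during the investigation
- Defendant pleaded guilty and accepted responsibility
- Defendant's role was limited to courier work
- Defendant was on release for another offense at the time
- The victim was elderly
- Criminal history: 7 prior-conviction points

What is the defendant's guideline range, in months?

Base offense level for unlawful possession of a weapon: 16.
S1 does not apply.
S2 applies: 16 + 2 = 18.
S3 applies (level before this adjustment is 18 ≥ 4, so +2): 18 + 2 = 20.
S4 applies: 20 − 2 = 18.
S5 applies (level before this adjustment is 18 ≥ 12, so +3): 18 + 3 = 21.
S6 applies: 21 − 2 = 19.
S7 applies: 19 + 1 = 20.
Level 20 exceeds the maximum of 19; capped at 19.
Final offense level: 19.
Criminal history: 7 prior points → Category B (3-11).
Level 19 falls in the 19 band.
Grid: Level 19 × Category B = 37-46 months.

37-46 months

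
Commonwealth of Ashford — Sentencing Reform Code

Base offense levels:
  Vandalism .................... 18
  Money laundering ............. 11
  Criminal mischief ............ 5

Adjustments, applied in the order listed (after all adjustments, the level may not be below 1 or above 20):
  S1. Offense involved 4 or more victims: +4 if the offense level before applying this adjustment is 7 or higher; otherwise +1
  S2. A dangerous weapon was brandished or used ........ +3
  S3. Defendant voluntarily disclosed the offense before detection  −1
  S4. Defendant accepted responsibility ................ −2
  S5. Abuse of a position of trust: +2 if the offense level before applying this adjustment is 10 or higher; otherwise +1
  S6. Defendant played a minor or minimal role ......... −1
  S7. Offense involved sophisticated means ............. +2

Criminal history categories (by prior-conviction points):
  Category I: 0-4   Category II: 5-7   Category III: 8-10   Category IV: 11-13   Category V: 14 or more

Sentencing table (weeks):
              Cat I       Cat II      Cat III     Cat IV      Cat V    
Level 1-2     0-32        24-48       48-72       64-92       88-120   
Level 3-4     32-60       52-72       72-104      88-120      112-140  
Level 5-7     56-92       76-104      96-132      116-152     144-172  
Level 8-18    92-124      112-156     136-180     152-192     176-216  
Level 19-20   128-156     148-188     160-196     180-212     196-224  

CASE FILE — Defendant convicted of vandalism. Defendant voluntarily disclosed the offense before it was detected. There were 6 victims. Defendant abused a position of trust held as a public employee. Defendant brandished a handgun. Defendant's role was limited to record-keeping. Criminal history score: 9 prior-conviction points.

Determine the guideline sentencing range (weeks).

Base offense level for vandalism: 18.
S1 applies (level before this adjustment is 18 ≥ 7, so +4): 18 + 4 = 22.
S2 applies: 22 + 3 = 25.
S3 applies: 25 − 1 = 24.
S4 does not apply.
S5 applies (level before this adjustment is 24 ≥ 10, so +2): 24 + 2 = 26.
S6 applies: 26 − 1 = 25.
S7 does not apply.
Level 25 exceeds the maximum of 20; capped at 20.
Final offense level: 20.
Criminal history: 9 prior points → Category III (8-10).
Level 20 falls in the 19-20 band.
Grid: Level 19-20 × Category III = 160-196 weeks.

160-196 weeks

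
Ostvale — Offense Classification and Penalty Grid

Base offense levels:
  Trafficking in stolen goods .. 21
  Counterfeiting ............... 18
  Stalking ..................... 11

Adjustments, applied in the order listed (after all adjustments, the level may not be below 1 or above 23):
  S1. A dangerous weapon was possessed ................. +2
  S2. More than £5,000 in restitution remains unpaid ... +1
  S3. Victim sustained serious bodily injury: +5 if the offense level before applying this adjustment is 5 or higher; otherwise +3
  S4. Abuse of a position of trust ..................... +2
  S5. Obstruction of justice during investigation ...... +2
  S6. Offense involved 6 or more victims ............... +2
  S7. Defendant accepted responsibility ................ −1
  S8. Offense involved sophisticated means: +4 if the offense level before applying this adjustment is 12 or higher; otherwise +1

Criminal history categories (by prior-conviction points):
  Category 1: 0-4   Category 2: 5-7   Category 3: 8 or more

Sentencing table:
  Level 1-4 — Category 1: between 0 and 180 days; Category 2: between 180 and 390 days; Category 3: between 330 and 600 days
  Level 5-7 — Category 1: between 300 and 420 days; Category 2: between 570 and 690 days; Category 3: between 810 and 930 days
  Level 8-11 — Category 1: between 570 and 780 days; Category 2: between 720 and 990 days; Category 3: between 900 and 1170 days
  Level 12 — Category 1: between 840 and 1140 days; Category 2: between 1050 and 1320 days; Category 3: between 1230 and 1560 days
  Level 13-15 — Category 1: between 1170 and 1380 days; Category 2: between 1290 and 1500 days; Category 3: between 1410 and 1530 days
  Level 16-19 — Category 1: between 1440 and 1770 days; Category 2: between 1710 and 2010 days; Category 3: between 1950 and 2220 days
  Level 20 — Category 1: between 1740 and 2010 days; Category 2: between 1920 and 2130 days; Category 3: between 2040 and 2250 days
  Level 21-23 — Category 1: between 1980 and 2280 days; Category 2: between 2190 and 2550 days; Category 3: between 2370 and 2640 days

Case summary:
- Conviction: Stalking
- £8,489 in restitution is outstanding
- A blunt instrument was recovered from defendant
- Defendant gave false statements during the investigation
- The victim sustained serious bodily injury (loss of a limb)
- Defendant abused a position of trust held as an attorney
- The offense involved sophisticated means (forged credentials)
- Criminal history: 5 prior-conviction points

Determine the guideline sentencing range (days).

Base offense level for stalking: 11.
S1 applies: 11 + 2 = 13.
S2 applies: 13 + 1 = 14.
S3 applies (level before this adjustment is 14 ≥ 5, so +5): 14 + 5 = 19.
S4 applies: 19 + 2 = 21.
S5 applies: 21 + 2 = 23.
S6 does not apply.
S8 applies (level before this adjustment is 23 ≥ 12, so +4): 23 + 4 = 27.
Level 27 exceeds the maximum of 23; capped at 23.
Final offense level: 23.
Criminal history: 5 prior points → Category 2 (5-7).
Level 23 falls in the 21-23 band.
Grid: Level 21-23 × Category 2 = 2190-2550 days.

2190-2550 days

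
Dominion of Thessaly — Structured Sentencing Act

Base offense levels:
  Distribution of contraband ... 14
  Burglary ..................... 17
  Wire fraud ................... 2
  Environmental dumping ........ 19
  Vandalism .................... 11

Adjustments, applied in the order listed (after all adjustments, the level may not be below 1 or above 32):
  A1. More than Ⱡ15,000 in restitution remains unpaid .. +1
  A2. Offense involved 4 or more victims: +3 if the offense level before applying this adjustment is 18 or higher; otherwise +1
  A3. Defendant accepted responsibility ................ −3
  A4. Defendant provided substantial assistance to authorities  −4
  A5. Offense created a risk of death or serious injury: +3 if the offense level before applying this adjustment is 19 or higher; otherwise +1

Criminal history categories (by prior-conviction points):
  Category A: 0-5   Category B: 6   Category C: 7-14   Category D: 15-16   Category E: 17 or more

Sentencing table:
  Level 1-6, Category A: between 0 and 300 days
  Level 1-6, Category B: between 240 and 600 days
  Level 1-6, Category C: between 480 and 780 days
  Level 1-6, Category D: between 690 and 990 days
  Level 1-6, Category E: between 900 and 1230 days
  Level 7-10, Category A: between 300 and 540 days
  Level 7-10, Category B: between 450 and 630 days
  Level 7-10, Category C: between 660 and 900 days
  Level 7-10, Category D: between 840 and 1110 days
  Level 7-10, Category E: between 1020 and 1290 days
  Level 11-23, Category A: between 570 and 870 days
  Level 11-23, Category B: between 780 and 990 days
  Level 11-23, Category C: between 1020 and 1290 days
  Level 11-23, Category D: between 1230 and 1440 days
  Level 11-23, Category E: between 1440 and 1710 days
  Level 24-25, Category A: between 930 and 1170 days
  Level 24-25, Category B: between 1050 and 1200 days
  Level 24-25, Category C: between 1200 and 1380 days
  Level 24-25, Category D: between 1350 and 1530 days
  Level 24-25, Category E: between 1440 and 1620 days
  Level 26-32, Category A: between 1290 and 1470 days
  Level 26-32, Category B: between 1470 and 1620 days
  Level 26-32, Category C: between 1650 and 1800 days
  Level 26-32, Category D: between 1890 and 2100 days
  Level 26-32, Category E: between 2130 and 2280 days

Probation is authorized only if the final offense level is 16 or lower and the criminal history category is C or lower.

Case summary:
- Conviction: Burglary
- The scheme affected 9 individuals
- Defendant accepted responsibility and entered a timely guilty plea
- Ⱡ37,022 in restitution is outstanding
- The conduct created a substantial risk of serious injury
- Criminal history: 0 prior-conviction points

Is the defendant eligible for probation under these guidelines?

No

Base offense level for burglary: 17.
A1 applies: 17 + 1 = 18.
A2 applies (level before this adjustment is 18 ≥ 18, so +3): 18 + 3 = 21.
A3 applies: 21 − 3 = 18.
A5 applies (level before this adjustment is 18 < 19, so +1): 18 + 1 = 19.
Final offense level: 19.
Criminal history: 0 prior points → Category A (0-5).
Level 19 falls in the 11-23 band.
Grid: Level 11-23 × Category A = 570-870 days.
Probation check: level 19 > 16 and category A ≤ C → not eligible.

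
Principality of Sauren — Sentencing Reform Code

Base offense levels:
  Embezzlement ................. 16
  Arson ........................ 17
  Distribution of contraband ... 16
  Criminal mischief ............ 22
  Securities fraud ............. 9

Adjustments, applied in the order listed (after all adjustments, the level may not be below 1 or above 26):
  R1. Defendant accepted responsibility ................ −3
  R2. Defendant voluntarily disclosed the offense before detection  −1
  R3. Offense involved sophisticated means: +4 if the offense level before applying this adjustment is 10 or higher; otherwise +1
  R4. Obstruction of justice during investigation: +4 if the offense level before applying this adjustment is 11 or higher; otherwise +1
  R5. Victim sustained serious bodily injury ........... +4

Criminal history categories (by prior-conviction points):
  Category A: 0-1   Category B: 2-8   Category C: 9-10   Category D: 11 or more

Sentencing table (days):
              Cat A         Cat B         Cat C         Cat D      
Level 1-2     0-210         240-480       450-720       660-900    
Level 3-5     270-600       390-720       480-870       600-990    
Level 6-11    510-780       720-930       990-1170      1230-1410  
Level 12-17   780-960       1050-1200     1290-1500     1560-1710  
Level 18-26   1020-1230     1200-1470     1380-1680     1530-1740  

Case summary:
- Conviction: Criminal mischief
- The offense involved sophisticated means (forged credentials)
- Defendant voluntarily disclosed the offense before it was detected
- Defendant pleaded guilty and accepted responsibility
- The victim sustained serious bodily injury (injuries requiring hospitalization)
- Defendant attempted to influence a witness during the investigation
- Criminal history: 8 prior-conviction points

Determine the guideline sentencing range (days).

Base offense level for criminal mischief: 22.
R1 applies: 22 − 3 = 19.
R2 applies: 19 − 1 = 18.
R3 applies (level before this adjustment is 18 ≥ 10, so +4): 18 + 4 = 22.
R4 applies (level before this adjustment is 22 ≥ 11, so +4): 22 + 4 = 26.
R5 applies: 26 + 4 = 30.
Level 30 exceeds the maximum of 26; capped at 26.
Final offense level: 26.
Criminal history: 8 prior points → Category B (2-8).
Level 26 falls in the 18-26 band.
Grid: Level 18-26 × Category B = 1200-1470 days.

1200-1470 days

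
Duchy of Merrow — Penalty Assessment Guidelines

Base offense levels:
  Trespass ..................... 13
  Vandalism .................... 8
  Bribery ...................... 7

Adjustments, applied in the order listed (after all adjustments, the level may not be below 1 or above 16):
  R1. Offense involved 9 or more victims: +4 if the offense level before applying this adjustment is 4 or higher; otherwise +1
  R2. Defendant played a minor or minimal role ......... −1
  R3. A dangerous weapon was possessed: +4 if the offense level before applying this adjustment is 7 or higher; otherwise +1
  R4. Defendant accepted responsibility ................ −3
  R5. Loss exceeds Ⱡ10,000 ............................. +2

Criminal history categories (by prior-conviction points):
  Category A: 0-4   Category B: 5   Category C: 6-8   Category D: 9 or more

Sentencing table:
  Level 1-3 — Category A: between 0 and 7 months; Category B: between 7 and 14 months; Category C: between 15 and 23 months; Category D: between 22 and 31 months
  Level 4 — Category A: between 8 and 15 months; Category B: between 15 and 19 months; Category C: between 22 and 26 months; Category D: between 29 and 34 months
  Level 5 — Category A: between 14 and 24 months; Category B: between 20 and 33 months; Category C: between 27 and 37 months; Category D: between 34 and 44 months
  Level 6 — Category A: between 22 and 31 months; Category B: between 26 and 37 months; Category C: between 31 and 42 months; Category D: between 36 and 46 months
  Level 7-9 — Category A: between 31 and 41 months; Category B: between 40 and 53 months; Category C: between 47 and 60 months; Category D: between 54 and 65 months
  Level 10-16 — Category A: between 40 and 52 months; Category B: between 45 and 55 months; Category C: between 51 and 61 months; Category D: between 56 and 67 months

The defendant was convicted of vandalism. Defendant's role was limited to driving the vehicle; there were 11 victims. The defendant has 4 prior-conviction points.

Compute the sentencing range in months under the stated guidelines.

40-52 months

Base offense level for vandalism: 8.
R1 applies (level before this adjustment is 8 ≥ 4, so +4): 8 + 4 = 12.
R2 applies: 12 − 1 = 11.
Final offense level: 11.
Criminal history: 4 prior points → Category A (0-4).
Level 11 falls in the 10-16 band.
Grid: Level 10-16 × Category A = 40-52 months.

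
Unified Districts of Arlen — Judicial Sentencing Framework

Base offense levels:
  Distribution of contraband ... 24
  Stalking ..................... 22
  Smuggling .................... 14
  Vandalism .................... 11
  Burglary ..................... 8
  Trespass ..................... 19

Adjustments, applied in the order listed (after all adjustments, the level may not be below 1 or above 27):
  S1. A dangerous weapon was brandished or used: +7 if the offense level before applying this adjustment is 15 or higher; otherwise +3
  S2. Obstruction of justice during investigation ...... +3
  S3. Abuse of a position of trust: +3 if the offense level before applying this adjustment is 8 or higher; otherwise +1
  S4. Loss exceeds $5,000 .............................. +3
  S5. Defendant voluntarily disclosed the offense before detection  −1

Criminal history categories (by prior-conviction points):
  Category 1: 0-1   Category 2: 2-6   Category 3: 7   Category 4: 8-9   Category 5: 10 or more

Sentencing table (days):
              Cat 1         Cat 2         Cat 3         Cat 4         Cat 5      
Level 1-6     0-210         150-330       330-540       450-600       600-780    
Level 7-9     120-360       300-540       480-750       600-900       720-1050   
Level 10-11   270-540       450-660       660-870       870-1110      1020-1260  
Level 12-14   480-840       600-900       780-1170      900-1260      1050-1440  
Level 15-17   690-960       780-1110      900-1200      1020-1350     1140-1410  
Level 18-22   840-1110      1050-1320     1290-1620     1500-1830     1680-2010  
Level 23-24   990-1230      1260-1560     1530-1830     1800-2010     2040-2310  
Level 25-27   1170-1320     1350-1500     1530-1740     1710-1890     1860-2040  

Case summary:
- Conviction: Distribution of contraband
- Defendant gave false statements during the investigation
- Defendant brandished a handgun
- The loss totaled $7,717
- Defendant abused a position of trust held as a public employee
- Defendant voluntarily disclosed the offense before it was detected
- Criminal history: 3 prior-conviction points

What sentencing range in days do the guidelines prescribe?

Base offense level for distribution of contraband: 24.
S1 applies (level before this adjustment is 24 ≥ 15, so +7): 24 + 7 = 31.
S2 applies: 31 + 3 = 34.
S3 applies (level before this adjustment is 34 ≥ 8, so +3): 34 + 3 = 37.
S4 applies: 37 + 3 = 40.
S5 applies: 40 − 1 = 39.
Level 39 exceeds the maximum of 27; capped at 27.
Final offense level: 27.
Criminal history: 3 prior points → Category 2 (2-6).
Level 27 falls in the 25-27 band.
Grid: Level 25-27 × Category 2 = 1350-1500 days.

1350-1500 days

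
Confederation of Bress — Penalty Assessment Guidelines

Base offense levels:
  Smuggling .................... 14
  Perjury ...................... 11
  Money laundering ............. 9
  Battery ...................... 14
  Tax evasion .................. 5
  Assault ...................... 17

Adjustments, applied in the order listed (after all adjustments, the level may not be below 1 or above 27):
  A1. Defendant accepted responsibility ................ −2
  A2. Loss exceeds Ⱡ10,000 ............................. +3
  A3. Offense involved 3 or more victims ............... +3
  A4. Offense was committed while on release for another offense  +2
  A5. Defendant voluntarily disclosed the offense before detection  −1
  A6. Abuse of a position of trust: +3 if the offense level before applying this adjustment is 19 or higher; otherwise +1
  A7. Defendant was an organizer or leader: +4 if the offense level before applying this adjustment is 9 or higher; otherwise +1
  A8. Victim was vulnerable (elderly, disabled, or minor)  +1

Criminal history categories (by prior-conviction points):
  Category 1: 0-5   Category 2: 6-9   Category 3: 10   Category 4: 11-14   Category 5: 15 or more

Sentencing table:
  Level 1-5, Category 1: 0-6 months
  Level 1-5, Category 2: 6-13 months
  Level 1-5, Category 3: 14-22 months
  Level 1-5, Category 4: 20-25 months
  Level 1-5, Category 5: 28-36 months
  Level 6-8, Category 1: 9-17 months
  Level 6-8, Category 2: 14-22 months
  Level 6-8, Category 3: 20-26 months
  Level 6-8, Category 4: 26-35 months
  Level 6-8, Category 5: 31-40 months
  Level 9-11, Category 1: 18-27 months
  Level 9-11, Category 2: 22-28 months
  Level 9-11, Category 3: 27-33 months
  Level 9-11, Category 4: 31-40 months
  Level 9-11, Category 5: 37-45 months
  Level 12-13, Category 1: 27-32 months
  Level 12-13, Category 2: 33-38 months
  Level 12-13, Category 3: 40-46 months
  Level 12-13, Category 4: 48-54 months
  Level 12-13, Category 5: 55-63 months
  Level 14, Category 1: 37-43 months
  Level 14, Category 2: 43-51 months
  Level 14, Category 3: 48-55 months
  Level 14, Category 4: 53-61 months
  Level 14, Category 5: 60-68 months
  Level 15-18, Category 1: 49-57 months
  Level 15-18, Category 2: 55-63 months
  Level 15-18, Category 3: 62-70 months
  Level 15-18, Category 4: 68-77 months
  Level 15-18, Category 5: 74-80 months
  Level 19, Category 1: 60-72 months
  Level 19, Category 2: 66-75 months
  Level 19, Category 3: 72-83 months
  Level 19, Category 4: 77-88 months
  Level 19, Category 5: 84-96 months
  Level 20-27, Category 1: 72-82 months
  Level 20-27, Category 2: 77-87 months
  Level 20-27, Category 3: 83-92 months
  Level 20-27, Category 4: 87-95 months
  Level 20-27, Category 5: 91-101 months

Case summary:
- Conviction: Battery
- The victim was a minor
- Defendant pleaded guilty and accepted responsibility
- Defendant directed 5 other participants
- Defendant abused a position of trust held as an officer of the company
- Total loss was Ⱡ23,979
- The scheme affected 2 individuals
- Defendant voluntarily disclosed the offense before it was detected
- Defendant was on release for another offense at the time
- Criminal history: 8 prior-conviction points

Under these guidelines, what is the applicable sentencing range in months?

Base offense level for battery: 14.
A1 applies: 14 − 2 = 12.
A2 applies: 12 + 3 = 15.
A3 does not apply.
A4 applies: 15 + 2 = 17.
A5 applies: 17 − 1 = 16.
A6 applies (level before this adjustment is 16 < 19, so +1): 16 + 1 = 17.
A7 applies (level before this adjustment is 17 ≥ 9, so +4): 17 + 4 = 21.
A8 applies: 21 + 1 = 22.
Final offense level: 22.
Criminal history: 8 prior points → Category 2 (6-9).
Level 22 falls in the 20-27 band.
Grid: Level 20-27 × Category 2 = 77-87 months.

77-87 months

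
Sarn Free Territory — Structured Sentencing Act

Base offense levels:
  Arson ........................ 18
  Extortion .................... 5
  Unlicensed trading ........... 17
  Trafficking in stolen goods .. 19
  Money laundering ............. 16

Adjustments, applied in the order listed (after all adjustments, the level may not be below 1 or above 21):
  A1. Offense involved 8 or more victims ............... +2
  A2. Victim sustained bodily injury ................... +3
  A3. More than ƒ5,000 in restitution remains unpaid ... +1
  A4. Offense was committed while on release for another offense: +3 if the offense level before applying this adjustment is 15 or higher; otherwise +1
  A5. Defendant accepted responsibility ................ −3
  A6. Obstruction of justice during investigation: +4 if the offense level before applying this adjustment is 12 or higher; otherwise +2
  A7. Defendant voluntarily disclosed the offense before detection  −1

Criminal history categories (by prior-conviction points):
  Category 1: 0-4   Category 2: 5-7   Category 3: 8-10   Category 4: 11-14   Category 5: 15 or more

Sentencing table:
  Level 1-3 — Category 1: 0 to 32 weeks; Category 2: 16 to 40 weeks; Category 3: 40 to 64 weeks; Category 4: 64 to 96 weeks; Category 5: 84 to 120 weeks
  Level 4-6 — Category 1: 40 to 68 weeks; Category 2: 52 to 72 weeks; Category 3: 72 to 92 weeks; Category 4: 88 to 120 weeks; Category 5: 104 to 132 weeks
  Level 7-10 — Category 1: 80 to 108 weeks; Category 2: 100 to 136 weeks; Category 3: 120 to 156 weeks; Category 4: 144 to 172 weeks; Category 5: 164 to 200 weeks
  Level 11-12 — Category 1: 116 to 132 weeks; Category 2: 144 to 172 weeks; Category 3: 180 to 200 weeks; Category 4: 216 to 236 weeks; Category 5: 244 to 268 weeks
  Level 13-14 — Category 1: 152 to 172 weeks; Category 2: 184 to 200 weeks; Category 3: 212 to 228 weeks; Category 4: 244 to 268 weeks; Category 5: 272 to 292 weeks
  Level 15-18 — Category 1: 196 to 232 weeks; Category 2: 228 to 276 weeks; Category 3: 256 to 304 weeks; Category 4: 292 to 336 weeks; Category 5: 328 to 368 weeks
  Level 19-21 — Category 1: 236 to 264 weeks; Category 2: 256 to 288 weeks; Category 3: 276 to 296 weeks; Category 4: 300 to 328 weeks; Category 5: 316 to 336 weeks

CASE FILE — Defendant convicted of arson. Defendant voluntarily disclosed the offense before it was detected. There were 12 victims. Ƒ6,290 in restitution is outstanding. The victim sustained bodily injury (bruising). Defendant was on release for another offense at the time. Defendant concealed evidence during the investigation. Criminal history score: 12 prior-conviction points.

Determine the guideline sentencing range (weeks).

Base offense level for arson: 18.
A1 applies: 18 + 2 = 20.
A2 applies: 20 + 3 = 23.
A3 applies: 23 + 1 = 24.
A4 applies (level before this adjustment is 24 ≥ 15, so +3): 24 + 3 = 27.
A5 does not apply.
A6 applies (level before this adjustment is 27 ≥ 12, so +4): 27 + 4 = 31.
A7 applies: 31 − 1 = 30.
Level 30 exceeds the maximum of 21; capped at 21.
Final offense level: 21.
Criminal history: 12 prior points → Category 4 (11-14).
Level 21 falls in the 19-21 band.
Grid: Level 19-21 × Category 4 = 300-328 weeks.

300-328 weeks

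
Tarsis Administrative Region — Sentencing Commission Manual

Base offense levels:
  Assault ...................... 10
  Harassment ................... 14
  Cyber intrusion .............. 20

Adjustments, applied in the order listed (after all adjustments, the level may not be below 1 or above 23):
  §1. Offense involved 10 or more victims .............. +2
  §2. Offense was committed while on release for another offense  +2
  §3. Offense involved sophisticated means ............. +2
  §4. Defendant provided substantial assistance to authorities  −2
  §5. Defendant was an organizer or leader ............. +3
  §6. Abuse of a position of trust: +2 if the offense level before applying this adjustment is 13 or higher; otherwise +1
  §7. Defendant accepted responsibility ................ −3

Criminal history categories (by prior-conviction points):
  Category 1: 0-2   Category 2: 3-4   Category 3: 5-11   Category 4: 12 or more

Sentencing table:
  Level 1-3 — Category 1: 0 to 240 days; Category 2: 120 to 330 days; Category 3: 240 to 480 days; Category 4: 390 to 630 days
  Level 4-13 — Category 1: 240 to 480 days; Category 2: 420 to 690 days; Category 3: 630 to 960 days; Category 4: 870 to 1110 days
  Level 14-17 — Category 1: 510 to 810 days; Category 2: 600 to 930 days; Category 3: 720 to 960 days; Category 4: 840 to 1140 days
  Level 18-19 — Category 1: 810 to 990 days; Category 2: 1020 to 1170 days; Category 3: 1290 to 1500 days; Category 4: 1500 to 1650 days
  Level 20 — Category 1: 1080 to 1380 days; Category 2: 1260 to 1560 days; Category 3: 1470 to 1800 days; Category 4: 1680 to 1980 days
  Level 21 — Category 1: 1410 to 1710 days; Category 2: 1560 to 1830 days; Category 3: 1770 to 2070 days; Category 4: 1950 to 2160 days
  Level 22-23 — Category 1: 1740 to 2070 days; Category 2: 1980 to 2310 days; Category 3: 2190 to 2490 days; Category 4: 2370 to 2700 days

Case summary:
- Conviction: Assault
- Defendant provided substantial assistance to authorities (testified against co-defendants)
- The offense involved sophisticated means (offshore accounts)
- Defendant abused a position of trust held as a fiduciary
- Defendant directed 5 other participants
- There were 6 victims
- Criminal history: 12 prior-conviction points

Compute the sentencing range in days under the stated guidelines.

Base offense level for assault: 10.
§1 does not apply.
§3 applies: 10 + 2 = 12.
§4 applies: 12 − 2 = 10.
§5 applies: 10 + 3 = 13.
§6 applies (level before this adjustment is 13 ≥ 13, so +2): 13 + 2 = 15.
Final offense level: 15.
Criminal history: 12 prior points → Category 4 (12+).
Level 15 falls in the 14-17 band.
Grid: Level 14-17 × Category 4 = 840-1140 days.

840-1140 days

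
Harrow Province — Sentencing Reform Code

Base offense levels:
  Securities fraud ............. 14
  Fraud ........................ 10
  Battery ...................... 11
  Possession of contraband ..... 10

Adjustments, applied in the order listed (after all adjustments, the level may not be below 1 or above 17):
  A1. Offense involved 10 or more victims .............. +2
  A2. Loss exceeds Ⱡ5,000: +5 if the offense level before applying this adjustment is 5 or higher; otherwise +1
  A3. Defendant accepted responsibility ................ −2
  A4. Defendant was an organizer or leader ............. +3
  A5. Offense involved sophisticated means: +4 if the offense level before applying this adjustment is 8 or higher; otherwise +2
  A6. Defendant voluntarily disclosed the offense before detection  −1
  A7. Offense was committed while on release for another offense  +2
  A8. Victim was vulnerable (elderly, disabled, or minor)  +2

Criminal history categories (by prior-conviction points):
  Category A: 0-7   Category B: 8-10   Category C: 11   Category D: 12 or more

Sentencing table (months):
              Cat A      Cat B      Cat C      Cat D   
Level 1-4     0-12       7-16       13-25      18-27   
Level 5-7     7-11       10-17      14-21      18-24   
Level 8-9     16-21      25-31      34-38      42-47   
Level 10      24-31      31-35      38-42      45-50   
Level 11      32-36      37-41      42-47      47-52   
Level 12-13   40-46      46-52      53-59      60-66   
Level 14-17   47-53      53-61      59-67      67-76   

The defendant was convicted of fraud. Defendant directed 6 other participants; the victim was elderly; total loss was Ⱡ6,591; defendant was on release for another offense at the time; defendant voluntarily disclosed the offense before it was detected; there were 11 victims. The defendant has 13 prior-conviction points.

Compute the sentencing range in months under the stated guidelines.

Base offense level for fraud: 10.
A1 applies: 10 + 2 = 12.
A2 applies (level before this adjustment is 12 ≥ 5, so +5): 12 + 5 = 17.
A4 applies: 17 + 3 = 20.
A6 applies: 20 − 1 = 19.
A7 applies: 19 + 2 = 21.
A8 applies: 21 + 2 = 23.
Level 23 exceeds the maximum of 17; capped at 17.
Final offense level: 17.
Criminal history: 13 prior points → Category D (12+).
Level 17 falls in the 14-17 band.
Grid: Level 14-17 × Category D = 67-76 months.

67-76 months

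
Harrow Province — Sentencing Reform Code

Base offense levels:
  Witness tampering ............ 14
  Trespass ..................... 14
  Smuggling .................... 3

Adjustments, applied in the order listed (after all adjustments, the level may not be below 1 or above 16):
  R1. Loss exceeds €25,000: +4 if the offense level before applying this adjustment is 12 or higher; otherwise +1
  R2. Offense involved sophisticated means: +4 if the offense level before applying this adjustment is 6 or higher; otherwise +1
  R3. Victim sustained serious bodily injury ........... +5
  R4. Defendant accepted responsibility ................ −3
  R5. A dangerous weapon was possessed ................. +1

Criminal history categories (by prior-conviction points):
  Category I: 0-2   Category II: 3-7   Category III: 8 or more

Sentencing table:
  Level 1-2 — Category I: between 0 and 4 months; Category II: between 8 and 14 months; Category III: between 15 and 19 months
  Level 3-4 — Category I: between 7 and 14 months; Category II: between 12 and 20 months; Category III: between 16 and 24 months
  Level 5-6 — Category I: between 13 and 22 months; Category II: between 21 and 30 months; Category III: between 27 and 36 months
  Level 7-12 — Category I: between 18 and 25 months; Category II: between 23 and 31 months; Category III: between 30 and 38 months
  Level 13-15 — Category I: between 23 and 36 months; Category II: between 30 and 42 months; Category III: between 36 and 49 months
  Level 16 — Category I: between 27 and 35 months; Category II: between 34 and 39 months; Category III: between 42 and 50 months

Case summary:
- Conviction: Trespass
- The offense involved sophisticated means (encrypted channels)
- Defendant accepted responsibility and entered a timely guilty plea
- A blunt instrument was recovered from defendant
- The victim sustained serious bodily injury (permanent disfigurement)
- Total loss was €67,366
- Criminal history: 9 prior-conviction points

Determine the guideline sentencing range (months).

42-50 months

Base offense level for trespass: 14.
R1 applies (level before this adjustment is 14 ≥ 12, so +4): 14 + 4 = 18.
R2 applies (level before this adjustment is 18 ≥ 6, so +4): 18 + 4 = 22.
R3 applies: 22 + 5 = 27.
R4 applies: 27 − 3 = 24.
R5 applies: 24 + 1 = 25.
Level 25 exceeds the maximum of 16; capped at 16.
Final offense level: 16.
Criminal history: 9 prior points → Category III (8+).
Level 16 falls in the 16 band.
Grid: Level 16 × Category III = 42-50 months.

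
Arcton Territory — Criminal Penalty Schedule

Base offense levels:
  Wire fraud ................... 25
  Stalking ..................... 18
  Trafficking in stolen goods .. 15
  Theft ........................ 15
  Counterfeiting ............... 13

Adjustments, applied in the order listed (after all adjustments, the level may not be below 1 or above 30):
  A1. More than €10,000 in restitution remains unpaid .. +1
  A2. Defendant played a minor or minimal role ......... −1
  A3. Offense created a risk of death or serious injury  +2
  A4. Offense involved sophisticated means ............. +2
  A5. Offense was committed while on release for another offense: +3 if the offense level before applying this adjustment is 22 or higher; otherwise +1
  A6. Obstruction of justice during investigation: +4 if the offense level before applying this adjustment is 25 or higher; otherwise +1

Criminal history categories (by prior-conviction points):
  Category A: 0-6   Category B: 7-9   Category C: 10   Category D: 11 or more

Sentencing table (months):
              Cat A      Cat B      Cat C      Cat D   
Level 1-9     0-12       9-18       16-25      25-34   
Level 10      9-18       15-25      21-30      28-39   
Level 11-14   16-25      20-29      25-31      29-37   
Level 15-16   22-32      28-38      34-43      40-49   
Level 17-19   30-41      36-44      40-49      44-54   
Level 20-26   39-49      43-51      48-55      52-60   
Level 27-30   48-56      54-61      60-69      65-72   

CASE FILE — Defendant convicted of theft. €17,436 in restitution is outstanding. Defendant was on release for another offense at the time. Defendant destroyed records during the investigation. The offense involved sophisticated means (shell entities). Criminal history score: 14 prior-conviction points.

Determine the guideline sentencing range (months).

Base offense level for theft: 15.
A1 applies: 15 + 1 = 16.
A3 does not apply.
A4 applies: 16 + 2 = 18.
A5 applies (level before this adjustment is 18 < 22, so +1): 18 + 1 = 19.
A6 applies (level before this adjustment is 19 < 25, so +1): 19 + 1 = 20.
Final offense level: 20.
Criminal history: 14 prior points → Category D (11+).
Level 20 falls in the 20-26 band.
Grid: Level 20-26 × Category D = 52-60 months.

52-60 months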